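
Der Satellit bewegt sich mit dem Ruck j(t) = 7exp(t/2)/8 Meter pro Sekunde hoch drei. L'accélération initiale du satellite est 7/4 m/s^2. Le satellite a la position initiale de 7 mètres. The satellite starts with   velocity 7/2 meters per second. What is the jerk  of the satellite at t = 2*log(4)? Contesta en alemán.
Mit j(t) = 7·exp(t/2)/8 und Einsetzen von t = 2*log(4), finden wir j = 7/2.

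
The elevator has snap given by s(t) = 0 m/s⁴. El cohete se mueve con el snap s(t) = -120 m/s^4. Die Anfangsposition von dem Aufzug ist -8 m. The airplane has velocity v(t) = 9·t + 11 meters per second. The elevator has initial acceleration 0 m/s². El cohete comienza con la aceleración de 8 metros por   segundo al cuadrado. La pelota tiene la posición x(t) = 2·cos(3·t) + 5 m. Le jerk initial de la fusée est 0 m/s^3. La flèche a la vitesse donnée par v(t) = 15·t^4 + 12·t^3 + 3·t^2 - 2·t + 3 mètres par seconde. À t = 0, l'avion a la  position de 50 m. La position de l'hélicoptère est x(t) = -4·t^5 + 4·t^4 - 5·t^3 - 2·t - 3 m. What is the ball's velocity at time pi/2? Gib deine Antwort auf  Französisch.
Nous devons dériver notre équation de la position x(t) = 2·cos(3·t) + 5 1 fois. En dérivant la position, nous obtenons la vitesse: v(t) = -6·sin(3·t). Nous avons la vitesse v(t) = -6·sin(3·t). En substituant t = pi/2: v(pi/2) = 6.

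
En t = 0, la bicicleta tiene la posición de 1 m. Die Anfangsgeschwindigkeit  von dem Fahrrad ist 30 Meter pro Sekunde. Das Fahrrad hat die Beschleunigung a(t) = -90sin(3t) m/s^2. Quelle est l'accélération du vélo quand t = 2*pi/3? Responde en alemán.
Mit a(t) = -90·sin(3·t) und Einsetzen von t = 2*pi/3, finden wir a = 0.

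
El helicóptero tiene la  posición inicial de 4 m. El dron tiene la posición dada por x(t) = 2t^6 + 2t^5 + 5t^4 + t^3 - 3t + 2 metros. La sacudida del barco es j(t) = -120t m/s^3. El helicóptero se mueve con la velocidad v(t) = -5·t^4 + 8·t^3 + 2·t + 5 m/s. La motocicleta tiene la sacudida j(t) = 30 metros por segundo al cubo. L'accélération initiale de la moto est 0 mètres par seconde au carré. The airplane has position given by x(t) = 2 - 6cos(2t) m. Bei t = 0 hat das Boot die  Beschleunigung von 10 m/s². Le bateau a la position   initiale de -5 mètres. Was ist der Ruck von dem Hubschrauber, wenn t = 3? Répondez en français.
Pour résoudre ceci, nous devons prendre 2 dérivées de notre équation de la vitesse v(t) = -5·t^4 + 8·t^3 + 2·t + 5. En dérivant la vitesse, nous obtenons l'accélération: a(t) = -20·t^3 + 24·t^2 + 2. La dérivée de l'accélération donne le jerk: j(t) = -60·t^2 + 48·t. Nous avons le jerk j(t) = -60·t^2 + 48·t. En substituant t = 3: j(3) = -396.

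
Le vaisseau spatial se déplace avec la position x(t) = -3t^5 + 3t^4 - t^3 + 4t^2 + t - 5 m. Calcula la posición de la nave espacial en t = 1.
Tenemos la posición x(t) = -3·t^5 + 3·t^4 - t^3 + 4·t^2 + t - 5. Sustituyendo t = 1: x(1) = -1.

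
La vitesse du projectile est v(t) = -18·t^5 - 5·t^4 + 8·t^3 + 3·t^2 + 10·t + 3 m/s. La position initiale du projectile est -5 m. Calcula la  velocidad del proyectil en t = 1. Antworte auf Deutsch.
Wir haben die Geschwindigkeit v(t) = -18·t^5 - 5·t^4 + 8·t^3 + 3·t^2 + 10·t + 3. Durch Einsetzen von t = 1: v(1) = 1.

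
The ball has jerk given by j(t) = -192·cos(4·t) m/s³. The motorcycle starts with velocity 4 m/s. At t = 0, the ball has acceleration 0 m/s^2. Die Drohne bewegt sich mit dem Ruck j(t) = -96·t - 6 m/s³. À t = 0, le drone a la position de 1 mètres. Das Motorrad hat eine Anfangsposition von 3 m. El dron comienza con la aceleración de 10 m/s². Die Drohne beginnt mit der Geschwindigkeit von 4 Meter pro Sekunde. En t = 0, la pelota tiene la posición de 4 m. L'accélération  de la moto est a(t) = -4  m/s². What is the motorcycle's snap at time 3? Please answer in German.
Um dies zu lösen, müssen wir 2 Ableitungen unserer Gleichung für die Beschleunigung a(t) = -4 nehmen. Die Ableitung von der Beschleunigung ergibt den Ruck: j(t) = 0. Durch Ableiten von dem Ruck erhalten wir den Snap: s(t) = 0. Wir haben den Snap s(t) = 0. Durch Einsetzen von t = 3: s(3) = 0.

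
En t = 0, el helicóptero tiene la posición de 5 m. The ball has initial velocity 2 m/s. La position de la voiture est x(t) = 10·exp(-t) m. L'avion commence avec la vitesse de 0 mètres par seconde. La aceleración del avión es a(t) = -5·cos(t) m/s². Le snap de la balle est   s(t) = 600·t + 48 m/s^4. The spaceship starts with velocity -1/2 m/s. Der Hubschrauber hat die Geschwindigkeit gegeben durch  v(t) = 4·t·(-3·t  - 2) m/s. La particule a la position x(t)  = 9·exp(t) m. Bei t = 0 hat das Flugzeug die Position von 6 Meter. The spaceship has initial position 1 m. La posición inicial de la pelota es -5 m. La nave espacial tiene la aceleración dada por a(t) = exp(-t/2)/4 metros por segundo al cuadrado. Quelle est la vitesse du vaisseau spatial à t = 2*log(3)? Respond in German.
Wir müssen unsere Gleichung für die Beschleunigung a(t) = exp(-t/2)/4 1-mal integrieren. Das Integral von der Beschleunigung ist die Geschwindigkeit. Mit v(0) = -1/2 erhalten wir v(t) = -exp(-t/2)/2. Mit v(t) = -exp(-t/2)/2 und Einsetzen von t = 2*log(3), finden wir v = -1/6.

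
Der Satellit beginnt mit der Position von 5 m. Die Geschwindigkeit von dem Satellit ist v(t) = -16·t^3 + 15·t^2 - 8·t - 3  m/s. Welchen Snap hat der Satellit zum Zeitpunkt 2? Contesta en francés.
Pour résoudre ceci, nous devons prendre 3 dérivées de notre équation de la vitesse v(t) = -16·t^3 + 15·t^2 - 8·t - 3. La dérivée de la vitesse donne l'accélération: a(t) = -48·t^2 + 30·t - 8. La dérivée de l'accélération donne le jerk: j(t) = 30 - 96·t. En dérivant le jerk, nous obtenons le snap: s(t) = -96. De l'équation du snap s(t) = -96, nous substituons t = 2 pour obtenir s = -96.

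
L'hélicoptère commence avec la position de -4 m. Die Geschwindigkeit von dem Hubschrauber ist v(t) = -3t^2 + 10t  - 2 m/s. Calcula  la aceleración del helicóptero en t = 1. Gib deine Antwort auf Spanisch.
Debemos derivar nuestra ecuación de la velocidad v(t) = -3·t^2 + 10·t - 2 1 vez. Derivando la velocidad, obtenemos la aceleración: a(t) = 10 - 6·t. Usando a(t) = 10 - 6·t y sustituyendo t = 1, encontramos a = 4.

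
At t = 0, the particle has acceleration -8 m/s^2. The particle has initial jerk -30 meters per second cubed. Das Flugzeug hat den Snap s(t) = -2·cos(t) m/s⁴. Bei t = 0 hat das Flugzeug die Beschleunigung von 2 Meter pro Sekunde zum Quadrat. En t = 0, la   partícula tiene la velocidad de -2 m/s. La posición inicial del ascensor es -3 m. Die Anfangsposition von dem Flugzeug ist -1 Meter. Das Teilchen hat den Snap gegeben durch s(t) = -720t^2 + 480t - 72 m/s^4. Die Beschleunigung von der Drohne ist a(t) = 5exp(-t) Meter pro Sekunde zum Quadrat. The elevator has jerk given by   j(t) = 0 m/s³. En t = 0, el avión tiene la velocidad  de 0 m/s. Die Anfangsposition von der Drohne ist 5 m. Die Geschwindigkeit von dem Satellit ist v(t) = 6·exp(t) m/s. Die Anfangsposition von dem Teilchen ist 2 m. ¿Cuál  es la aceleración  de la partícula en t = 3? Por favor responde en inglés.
We need to integrate our snap equation s(t) = -720·t^2 + 480·t - 72 2 times. Taking ∫s(t)dt and applying j(0) = -30, we find j(t) = -240·t^3 + 240·t^2 - 72·t - 30. The antiderivative of jerk is acceleration. Using a(0) = -8, we get a(t) = -60·t^4 + 80·t^3 - 36·t^2 - 30·t - 8. We have acceleration a(t) = -60·t^4 + 80·t^3 - 36·t^2 - 30·t - 8. Substituting t = 3: a(3) = -3122.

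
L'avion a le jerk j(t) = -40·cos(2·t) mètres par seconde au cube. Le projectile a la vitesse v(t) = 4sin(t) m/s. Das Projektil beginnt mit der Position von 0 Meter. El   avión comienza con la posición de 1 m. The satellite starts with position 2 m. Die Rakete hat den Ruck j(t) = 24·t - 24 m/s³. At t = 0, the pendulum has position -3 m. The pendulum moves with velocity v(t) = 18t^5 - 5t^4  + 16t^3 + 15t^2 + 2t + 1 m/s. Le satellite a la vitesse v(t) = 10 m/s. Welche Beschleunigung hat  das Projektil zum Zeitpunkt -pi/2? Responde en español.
Debemos derivar nuestra ecuación de la velocidad v(t) = 4·sin(t) 1 vez. La derivada de la velocidad da la aceleración: a(t) = 4·cos(t). Usando a(t) = 4·cos(t) y sustituyendo t = -pi/2, encontramos a = 0.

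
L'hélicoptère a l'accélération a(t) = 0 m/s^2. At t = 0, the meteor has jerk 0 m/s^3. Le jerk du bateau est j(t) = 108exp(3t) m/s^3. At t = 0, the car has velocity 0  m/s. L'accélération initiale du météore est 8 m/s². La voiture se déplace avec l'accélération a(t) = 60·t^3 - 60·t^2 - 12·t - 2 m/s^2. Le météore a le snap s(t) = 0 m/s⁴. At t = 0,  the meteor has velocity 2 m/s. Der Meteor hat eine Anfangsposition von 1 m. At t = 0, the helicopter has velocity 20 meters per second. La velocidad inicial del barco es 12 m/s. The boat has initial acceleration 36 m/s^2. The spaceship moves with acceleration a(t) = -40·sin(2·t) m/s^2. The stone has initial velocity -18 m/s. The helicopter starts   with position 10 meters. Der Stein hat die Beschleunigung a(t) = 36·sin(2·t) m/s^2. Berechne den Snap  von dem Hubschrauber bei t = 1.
Um dies zu lösen, müssen wir 2 Ableitungen unserer Gleichung für die Beschleunigung a(t) = 0 nehmen. Mit d/dt von a(t) finden wir j(t) = 0. Die Ableitung von dem Ruck ergibt den Snap: s(t) = 0. Aus der Gleichung für den Snap s(t) = 0, setzen wir t = 1 ein und erhalten s = 0.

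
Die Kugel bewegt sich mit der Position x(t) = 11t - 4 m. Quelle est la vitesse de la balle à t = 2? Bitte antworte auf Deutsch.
Um dies zu lösen, müssen wir 1 Ableitung unserer Gleichung für die Position x(t) = 11·t - 4 nehmen. Die Ableitung von der Position ergibt die Geschwindigkeit: v(t) = 11. Wir haben die Geschwindigkeit v(t) = 11. Durch Einsetzen von t = 2: v(2) = 11.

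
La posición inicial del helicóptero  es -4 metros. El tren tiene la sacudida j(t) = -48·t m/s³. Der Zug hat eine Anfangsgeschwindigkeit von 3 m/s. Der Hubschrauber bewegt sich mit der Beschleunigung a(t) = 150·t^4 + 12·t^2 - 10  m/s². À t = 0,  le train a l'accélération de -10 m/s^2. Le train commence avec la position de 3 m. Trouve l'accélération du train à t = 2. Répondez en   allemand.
Wir müssen unsere Gleichung für den Ruck j(t) = -48·t 1-mal integrieren. Durch Integration von dem Ruck und Verwendung der Anfangsbedingung a(0) = -10, erhalten wir a(t) = -24·t^2 - 10. Aus der Gleichung für die Beschleunigung a(t) = -24·t^2 - 10, setzen wir t = 2 ein und erhalten a = -106.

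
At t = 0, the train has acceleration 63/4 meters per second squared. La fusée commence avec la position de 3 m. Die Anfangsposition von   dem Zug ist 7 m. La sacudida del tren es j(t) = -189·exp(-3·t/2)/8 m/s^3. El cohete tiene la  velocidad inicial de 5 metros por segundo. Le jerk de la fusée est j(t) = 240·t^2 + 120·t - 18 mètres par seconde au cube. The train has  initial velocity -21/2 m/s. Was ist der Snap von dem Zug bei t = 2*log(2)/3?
Wir müssen unsere Gleichung für den Ruck j(t) = -189·exp(-3·t/2)/8 1-mal ableiten. Die Ableitung von dem Ruck ergibt den Snap: s(t) = 567·exp(-3·t/2)/16. Wir haben den Snap s(t) = 567·exp(-3·t/2)/16. Durch Einsetzen von t = 2*log(2)/3: s(2*log(2)/3) = 567/32.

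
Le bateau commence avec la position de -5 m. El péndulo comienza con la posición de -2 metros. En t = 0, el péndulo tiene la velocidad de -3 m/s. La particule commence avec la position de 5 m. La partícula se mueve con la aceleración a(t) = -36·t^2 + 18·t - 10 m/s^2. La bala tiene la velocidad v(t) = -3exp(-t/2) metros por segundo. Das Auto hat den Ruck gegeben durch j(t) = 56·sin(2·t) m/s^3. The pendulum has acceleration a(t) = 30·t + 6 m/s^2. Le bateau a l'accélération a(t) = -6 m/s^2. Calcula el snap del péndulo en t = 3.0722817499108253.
Debemos derivar nuestra ecuación de la aceleración a(t) = 30·t + 6 2 veces. Derivando la aceleración, obtenemos la sacudida: j(t) = 30. La derivada de la sacudida da el snap: s(t) = 0. Tenemos el snap s(t) = 0. Sustituyendo t = 3.0722817499108253: s(3.0722817499108253) = 0.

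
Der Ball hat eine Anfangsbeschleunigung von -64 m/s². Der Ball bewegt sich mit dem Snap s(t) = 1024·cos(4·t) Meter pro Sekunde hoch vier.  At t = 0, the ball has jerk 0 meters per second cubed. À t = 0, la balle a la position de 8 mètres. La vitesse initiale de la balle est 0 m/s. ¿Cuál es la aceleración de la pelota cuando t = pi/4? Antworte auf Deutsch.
Wir müssen unsere Gleichung für den Snap s(t) = 1024·cos(4·t) 2-mal integrieren. Die Stammfunktion von dem Snap, mit j(0) = 0, ergibt den Ruck: j(t) = 256·sin(4·t). Das Integral von dem Ruck ist die Beschleunigung. Mit a(0) = -64 erhalten wir a(t) = -64·cos(4·t). Wir haben die Beschleunigung a(t) = -64·cos(4·t). Durch Einsetzen von t = pi/4: a(pi/4) = 64.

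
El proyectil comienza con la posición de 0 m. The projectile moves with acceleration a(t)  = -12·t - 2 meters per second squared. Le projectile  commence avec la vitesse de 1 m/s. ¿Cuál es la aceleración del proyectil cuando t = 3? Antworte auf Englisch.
We have acceleration a(t) = -12·t - 2. Substituting t = 3: a(3) = -38.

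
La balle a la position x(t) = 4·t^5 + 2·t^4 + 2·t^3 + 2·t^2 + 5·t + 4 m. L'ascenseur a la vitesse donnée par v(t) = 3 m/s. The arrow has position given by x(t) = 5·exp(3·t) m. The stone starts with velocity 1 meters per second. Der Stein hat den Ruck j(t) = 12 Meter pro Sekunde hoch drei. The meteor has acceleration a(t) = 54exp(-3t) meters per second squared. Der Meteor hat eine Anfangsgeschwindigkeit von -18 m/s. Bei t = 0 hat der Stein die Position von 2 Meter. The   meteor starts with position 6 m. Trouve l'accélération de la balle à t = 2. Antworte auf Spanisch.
Para resolver esto, necesitamos tomar 2 derivadas de nuestra ecuación de la posición x(t) = 4·t^5 + 2·t^4 + 2·t^3 + 2·t^2 + 5·t + 4. Tomando d/dt de x(t), encontramos v(t) = 20·t^4 + 8·t^3 + 6·t^2 + 4·t + 5. Tomando d/dt de v(t), encontramos a(t) = 80·t^3 + 24·t^2 + 12·t + 4. Tenemos la aceleración a(t) = 80·t^3 + 24·t^2 + 12·t + 4. Sustituyendo t = 2: a(2) = 764.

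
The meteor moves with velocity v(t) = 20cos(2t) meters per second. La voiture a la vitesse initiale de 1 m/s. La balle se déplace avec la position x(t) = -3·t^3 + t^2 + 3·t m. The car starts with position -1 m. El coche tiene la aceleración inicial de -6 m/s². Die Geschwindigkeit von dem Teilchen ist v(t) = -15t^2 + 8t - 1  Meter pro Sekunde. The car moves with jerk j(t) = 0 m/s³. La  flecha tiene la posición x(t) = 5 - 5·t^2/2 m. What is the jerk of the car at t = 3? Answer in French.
En utilisant j(t) = 0 et en substituant t = 3, nous trouvons j = 0.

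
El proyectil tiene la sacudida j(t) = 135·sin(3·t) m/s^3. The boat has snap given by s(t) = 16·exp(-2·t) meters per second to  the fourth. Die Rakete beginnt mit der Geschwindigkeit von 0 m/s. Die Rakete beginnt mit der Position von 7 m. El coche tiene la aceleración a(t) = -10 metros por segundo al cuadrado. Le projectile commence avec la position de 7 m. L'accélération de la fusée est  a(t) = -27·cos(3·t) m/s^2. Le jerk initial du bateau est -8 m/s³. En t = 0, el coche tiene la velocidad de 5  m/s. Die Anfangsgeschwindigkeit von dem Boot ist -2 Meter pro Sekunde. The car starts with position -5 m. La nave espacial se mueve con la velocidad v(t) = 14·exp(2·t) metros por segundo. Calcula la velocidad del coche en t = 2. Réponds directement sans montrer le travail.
En t = 2, v = -15.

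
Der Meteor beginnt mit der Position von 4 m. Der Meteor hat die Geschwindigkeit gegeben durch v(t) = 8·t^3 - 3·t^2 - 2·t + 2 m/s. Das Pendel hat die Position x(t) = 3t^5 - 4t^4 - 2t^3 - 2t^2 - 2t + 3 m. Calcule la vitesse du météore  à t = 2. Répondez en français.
En utilisant v(t) = 8·t^3 - 3·t^2 - 2·t + 2 et en substituant t = 2, nous trouvons v = 50.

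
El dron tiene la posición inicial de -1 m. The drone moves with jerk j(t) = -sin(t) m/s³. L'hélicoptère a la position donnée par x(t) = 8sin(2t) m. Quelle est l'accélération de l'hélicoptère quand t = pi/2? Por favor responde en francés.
Pour résoudre ceci, nous devons prendre 2 dérivées de notre équation de la position x(t) = 8·sin(2·t). En prenant d/dt de x(t), nous trouvons v(t) = 16·cos(2·t). En dérivant la vitesse, nous obtenons l'accélération: a(t) = -32·sin(2·t). En utilisant a(t) = -32·sin(2·t) et en substituant t = pi/2, nous trouvons a = 0.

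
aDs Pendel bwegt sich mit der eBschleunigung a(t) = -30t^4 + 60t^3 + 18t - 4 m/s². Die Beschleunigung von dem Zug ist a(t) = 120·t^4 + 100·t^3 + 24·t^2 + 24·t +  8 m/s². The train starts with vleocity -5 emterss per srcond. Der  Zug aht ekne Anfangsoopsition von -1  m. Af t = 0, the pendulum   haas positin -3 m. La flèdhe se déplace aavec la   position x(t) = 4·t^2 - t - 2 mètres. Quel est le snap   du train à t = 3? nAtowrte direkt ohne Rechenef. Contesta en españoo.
En t = 3, s = 14808.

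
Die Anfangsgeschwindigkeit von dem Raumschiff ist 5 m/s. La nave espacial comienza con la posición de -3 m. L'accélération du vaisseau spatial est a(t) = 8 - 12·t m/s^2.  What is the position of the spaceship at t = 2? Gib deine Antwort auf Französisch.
Pour résoudre ceci, nous devons prendre 2 intégrales de notre équation de l'accélération a(t) = 8 - 12·t. En prenant ∫a(t)dt et en appliquant v(0) = 5, nous trouvons v(t) = -6·t^2 + 8·t + 5. En intégrant la vitesse et en utilisant la condition initiale x(0) = -3, nous obtenons x(t) = -2·t^3 + 4·t^2 + 5·t - 3. En utilisant x(t) = -2·t^3 + 4·t^2 + 5·t - 3 et en substituant t = 2, nous trouvons x = 7.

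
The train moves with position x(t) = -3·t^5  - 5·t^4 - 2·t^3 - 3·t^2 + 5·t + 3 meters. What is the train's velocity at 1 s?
To solve this, we need to take 1 derivative of our position equation x(t) = -3·t^5 - 5·t^4 - 2·t^3 - 3·t^2 + 5·t + 3. The derivative of position gives velocity: v(t) = -15·t^4 - 20·t^3 - 6·t^2 - 6·t + 5. Using v(t) = -15·t^4 - 20·t^3 - 6·t^2 - 6·t + 5 and substituting t = 1, we find v = -42.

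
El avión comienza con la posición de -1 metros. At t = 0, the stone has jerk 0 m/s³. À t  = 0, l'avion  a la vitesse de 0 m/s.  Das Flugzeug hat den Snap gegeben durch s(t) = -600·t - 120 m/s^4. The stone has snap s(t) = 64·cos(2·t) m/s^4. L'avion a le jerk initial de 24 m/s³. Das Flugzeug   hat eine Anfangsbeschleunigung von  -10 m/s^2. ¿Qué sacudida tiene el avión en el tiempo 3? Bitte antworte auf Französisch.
Nous devons intégrer notre équation du snap s(t) = -600·t - 120 1 fois. L'intégrale du snap, avec j(0) = 24, donne le jerk: j(t) = -300·t^2 - 120·t + 24. De l'équation du jerk j(t) = -300·t^2 - 120·t + 24, nous substituons t = 3 pour obtenir j = -3036.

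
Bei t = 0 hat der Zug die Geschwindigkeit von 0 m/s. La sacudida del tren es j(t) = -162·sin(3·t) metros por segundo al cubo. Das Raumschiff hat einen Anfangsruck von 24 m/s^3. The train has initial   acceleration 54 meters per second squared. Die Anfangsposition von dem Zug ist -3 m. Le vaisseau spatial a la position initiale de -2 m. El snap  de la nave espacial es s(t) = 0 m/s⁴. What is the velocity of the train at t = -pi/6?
To find the answer, we compute 2 integrals of j(t) = -162·sin(3·t). The antiderivative of jerk, with a(0) = 54, gives acceleration: a(t) = 54·cos(3·t). Taking ∫a(t)dt and applying v(0) = 0, we find v(t) = 18·sin(3·t). From the given velocity equation v(t) = 18·sin(3·t), we substitute t = -pi/6 to get v = -18.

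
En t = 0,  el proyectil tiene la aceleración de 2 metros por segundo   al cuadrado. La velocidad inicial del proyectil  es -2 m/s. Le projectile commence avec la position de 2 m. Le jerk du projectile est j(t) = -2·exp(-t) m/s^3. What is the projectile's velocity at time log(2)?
To solve this, we need to take 2 integrals of our jerk equation j(t) = -2·exp(-t). Taking ∫j(t)dt and applying a(0) = 2, we find a(t) = 2·exp(-t). The antiderivative of acceleration is velocity. Using v(0) = -2, we get v(t) = -2·exp(-t). From the given velocity equation v(t) = -2·exp(-t), we substitute t = log(2) to get v = -1.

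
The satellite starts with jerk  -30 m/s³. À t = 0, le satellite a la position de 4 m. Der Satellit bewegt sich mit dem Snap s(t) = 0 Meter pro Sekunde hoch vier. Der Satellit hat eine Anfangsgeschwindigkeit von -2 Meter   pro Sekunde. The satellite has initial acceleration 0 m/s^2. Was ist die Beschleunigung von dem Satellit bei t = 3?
Um dies zu lösen, müssen wir 2 Stammfunktionen unserer Gleichung für den Snap s(t) = 0 finden. Durch Integration von dem Snap und Verwendung der Anfangsbedingung j(0) = -30, erhalten wir j(t) = -30. Durch Integration von dem Ruck und Verwendung der Anfangsbedingung a(0) = 0, erhalten wir a(t) = -30·t. Mit a(t) = -30·t und Einsetzen von t = 3, finden wir a = -90.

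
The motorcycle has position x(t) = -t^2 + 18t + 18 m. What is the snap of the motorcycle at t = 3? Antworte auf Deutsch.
Um dies zu lösen, müssen wir 4 Ableitungen unserer Gleichung für die Position x(t) = -t^2 + 18·t + 18 nehmen. Mit d/dt von x(t) finden wir v(t) = 18 - 2·t. Die Ableitung von der Geschwindigkeit ergibt die Beschleunigung: a(t) = -2. Mit d/dt von a(t) finden wir j(t) = 0. Mit d/dt von j(t) finden wir s(t) = 0. Aus der Gleichung für den Snap s(t) = 0, setzen wir t = 3 ein und erhalten s = 0.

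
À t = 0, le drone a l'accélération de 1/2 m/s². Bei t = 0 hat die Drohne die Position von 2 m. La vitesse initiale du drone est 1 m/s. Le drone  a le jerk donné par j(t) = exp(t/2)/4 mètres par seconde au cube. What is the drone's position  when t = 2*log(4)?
To find the answer, we compute 3 antiderivatives of j(t) = exp(t/2)/4. Integrating jerk and using the initial condition a(0) = 1/2, we get a(t) = exp(t/2)/2. The antiderivative of acceleration, with v(0) = 1, gives velocity: v(t) = exp(t/2). The integral of velocity is position. Using x(0) = 2, we get x(t) = 2·exp(t/2). We have position x(t) = 2·exp(t/2). Substituting t = 2*log(4): x(2*log(4)) = 8.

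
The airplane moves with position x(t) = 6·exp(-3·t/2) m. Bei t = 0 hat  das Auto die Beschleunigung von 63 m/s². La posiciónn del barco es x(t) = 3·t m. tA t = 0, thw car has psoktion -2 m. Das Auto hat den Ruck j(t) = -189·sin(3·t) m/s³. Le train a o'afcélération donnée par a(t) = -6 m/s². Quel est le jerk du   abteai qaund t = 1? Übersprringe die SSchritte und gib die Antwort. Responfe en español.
En t = 1, j = 0.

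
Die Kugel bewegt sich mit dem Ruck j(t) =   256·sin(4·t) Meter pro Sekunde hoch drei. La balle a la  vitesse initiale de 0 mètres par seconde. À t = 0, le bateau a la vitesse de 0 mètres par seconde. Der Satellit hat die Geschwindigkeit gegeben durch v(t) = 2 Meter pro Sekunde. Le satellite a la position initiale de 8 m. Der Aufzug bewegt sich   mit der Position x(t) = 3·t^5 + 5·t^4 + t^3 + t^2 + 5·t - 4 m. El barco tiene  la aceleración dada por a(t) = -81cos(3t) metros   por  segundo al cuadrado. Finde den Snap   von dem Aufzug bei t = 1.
Ausgehend von der Position x(t) = 3·t^5 + 5·t^4 + t^3 + t^2 + 5·t - 4, nehmen wir 4 Ableitungen. Die Ableitung von der Position ergibt die Geschwindigkeit: v(t) = 15·t^4 + 20·t^3 + 3·t^2 + 2·t + 5. Die Ableitung von der Geschwindigkeit ergibt die Beschleunigung: a(t) = 60·t^3 + 60·t^2 + 6·t + 2. Die Ableitung von der Beschleunigung ergibt den Ruck: j(t) = 180·t^2 + 120·t + 6. Die Ableitung von dem Ruck ergibt den Snap: s(t) = 360·t + 120. Mit s(t) = 360·t + 120 und Einsetzen von t = 1, finden wir s = 480.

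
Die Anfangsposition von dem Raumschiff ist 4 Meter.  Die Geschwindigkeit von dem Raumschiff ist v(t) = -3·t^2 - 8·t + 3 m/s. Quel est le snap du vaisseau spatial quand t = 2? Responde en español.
Debemos derivar nuestra ecuación de la velocidad v(t) = -3·t^2 - 8·t + 3 3 veces. La derivada de la velocidad da la aceleración: a(t) = -6·t - 8. Tomando d/dt de a(t), encontramos j(t) = -6. Derivando la sacudida, obtenemos el snap: s(t) = 0. Tenemos el snap s(t) = 0. Sustituyendo t = 2: s(2) = 0.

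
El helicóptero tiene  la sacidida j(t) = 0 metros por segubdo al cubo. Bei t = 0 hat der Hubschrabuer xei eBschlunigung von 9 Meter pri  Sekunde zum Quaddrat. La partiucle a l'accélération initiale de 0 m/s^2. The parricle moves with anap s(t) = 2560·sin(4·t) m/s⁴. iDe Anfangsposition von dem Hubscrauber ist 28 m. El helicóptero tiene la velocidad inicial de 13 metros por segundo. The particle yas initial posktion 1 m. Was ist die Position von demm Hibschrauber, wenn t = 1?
Ausgehend von dem Ruck j(t) = 0, nehmen wir 3 Stammfunktionen. Die Stammfunktion von dem Ruck ist die Beschleunigung. Mit a(0) = 9 erhalten wir a(t) = 9. Mit ∫a(t)dt und Anwendung von v(0) = 13, finden wir v(t) = 9·t + 13. Das Integral von der Geschwindigkeit, mit x(0) = 28, ergibt die Position: x(t) = 9·t^2/2 + 13·t + 28. Wir haben die Position x(t) = 9·t^2/2 + 13·t + 28. Durch Einsetzen von t = 1: x(1) = 91/2.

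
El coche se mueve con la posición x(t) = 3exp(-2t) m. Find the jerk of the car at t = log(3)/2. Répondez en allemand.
Wir müssen unsere Gleichung für die Position x(t) = 3·exp(-2·t) 3-mal ableiten. Mit d/dt von x(t) finden wir v(t) = -6·exp(-2·t). Mit d/dt von v(t) finden wir a(t) = 12·exp(-2·t). Mit d/dt von a(t) finden wir j(t) = -24·exp(-2·t). Wir haben den Ruck j(t) = -24·exp(-2·t). Durch Einsetzen von t = log(3)/2: j(log(3)/2) = -8.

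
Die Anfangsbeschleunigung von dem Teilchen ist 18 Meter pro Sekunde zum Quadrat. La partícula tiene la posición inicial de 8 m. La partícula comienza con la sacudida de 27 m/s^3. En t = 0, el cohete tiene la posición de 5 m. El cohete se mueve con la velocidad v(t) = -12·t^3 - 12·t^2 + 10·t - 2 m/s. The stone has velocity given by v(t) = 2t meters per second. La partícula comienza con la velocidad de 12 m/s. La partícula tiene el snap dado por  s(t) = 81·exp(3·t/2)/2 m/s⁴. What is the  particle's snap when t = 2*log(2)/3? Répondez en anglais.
We have snap s(t) = 81·exp(3·t/2)/2. Substituting t = 2*log(2)/3: s(2*log(2)/3) = 81.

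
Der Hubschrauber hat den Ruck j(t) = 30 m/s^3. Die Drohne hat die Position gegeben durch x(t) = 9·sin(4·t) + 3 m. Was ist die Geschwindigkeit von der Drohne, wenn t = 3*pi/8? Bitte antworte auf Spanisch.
Para resolver esto, necesitamos tomar 1 derivada de nuestra ecuación de la posición x(t) = 9·sin(4·t) + 3. Tomando d/dt de x(t), encontramos v(t) = 36·cos(4·t). Usando v(t) = 36·cos(4·t) y sustituyendo t = 3*pi/8, encontramos v = 0.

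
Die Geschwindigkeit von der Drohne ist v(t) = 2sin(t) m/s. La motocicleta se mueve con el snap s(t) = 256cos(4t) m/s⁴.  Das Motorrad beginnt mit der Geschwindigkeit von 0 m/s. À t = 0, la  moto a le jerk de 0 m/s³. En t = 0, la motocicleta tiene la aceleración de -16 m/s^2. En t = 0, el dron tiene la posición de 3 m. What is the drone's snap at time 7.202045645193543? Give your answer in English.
To solve this, we need to take 3 derivatives of our velocity equation v(t) = 2·sin(t). Differentiating velocity, we get acceleration: a(t) = 2·cos(t). The derivative of acceleration gives jerk: j(t) = -2·sin(t). The derivative of jerk gives snap: s(t) = -2·cos(t). From the given snap equation s(t) = -2·cos(t), we substitute t = 7.202045645193543 to get s = -1.21345295988218.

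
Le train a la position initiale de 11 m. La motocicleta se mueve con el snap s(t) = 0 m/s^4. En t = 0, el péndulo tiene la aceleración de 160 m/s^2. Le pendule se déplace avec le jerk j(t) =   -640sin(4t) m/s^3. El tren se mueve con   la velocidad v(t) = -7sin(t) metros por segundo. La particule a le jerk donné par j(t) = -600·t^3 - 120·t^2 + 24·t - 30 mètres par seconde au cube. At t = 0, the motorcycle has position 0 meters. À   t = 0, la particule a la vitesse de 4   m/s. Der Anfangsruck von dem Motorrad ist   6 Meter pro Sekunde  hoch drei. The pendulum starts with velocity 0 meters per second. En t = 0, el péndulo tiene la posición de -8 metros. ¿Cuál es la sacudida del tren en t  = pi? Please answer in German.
Um dies zu lösen, müssen wir 2 Ableitungen unserer Gleichung für die Geschwindigkeit v(t) = -7·sin(t) nehmen. Mit d/dt von v(t) finden wir a(t) = -7·cos(t). Durch Ableiten von der Beschleunigung erhalten wir den Ruck: j(t) = 7·sin(t). Mit j(t) = 7·sin(t) und Einsetzen von t = pi, finden wir j = 0.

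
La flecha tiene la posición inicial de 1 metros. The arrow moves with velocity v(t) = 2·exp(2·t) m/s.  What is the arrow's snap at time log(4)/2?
We must differentiate our velocity equation v(t) = 2·exp(2·t) 3 times. Differentiating velocity, we get acceleration: a(t) = 4·exp(2·t). The derivative of acceleration gives jerk: j(t) = 8·exp(2·t). The derivative of jerk gives snap: s(t) = 16·exp(2·t). Using s(t) = 16·exp(2·t) and substituting t = log(4)/2, we find s = 64.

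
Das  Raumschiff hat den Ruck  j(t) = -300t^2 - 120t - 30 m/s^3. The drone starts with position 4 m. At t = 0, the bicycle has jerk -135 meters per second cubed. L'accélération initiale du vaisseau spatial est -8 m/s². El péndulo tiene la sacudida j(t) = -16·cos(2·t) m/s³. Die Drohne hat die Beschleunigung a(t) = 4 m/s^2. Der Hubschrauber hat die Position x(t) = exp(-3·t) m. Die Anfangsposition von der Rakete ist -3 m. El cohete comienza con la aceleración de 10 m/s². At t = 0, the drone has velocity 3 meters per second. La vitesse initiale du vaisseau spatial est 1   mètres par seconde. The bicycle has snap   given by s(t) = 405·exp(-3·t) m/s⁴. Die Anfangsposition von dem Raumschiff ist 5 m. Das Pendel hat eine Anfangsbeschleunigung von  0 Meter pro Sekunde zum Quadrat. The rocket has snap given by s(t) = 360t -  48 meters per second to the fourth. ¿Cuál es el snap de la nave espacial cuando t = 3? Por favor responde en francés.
Pour résoudre ceci, nous devons prendre 1 dérivée de notre équation du jerk j(t) = -300·t^2 - 120·t - 30. En dérivant le jerk, nous obtenons le snap: s(t) = -600·t - 120. De l'équation du snap s(t) = -600·t - 120, nous substituons t = 3 pour obtenir s = -1920.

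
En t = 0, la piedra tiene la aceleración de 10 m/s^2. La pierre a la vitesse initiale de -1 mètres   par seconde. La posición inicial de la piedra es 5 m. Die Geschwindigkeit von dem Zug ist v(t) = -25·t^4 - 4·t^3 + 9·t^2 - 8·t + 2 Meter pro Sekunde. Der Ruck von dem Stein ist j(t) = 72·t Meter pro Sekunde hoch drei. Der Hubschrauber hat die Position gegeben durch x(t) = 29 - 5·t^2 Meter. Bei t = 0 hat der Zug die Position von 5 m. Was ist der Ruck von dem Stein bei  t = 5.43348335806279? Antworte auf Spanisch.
Usando j(t) = 72·t y sustituyendo t = 5.43348335806279, encontramos j = 391.210801780521.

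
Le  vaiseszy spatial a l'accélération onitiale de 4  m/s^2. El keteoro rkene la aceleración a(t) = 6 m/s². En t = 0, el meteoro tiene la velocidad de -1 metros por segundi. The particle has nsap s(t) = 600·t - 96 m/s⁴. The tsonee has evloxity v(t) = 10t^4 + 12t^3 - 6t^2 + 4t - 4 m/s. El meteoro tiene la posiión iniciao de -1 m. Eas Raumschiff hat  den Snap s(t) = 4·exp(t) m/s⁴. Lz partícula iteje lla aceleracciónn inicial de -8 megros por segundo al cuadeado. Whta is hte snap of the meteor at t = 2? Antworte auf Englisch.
We must differentiate our acceleration equation a(t) = 6 2 times. Differentiating acceleration, we get jerk: j(t) = 0. The derivative of jerk gives snap: s(t) = 0. We have snap s(t) = 0. Substituting t = 2: s(2) = 0.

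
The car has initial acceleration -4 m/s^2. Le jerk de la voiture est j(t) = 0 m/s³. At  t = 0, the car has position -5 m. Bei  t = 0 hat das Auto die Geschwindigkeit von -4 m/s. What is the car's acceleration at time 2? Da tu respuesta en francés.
Nous devons trouver la primitive de notre équation du jerk j(t) = 0 1 fois. En intégrant le jerk et en utilisant la condition initiale a(0) = -4, nous obtenons a(t) = -4. Nous avons l'accélération a(t) = -4. En substituant t = 2: a(2) = -4.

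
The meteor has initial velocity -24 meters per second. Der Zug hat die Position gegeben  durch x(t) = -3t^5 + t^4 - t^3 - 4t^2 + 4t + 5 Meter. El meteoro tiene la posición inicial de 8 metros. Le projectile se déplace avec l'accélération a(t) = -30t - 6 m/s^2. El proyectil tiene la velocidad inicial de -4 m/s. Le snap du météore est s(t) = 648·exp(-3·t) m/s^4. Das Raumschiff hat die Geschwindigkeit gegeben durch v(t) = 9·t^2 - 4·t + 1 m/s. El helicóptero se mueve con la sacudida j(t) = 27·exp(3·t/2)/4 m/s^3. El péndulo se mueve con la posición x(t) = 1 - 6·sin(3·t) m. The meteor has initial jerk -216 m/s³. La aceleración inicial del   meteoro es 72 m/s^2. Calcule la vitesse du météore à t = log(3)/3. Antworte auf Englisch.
To find the answer, we compute 3 antiderivatives of s(t) = 648·exp(-3·t). Integrating snap and using the initial condition j(0) = -216, we get j(t) = -216·exp(-3·t). The antiderivative of jerk, with a(0) = 72, gives acceleration: a(t) = 72·exp(-3·t). The integral of acceleration, with v(0) = -24, gives velocity: v(t) = -24·exp(-3·t). We have velocity v(t) = -24·exp(-3·t). Substituting t = log(3)/3: v(log(3)/3) = -8.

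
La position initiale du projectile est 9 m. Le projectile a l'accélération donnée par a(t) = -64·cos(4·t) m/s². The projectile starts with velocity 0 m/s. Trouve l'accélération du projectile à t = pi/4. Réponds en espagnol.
Tenemos la aceleración a(t) = -64·cos(4·t). Sustituyendo t = pi/4: a(pi/4) = 64.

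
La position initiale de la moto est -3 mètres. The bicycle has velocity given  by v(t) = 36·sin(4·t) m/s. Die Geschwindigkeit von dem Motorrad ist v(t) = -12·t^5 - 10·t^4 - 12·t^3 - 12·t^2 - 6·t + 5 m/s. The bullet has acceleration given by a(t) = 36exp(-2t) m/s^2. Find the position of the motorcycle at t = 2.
To find the answer, we compute 1 antiderivative of v(t) = -12·t^5 - 10·t^4 - 12·t^3 - 12·t^2 - 6·t + 5. Integrating velocity and using the initial condition x(0) = -3, we get x(t) = -2·t^6 - 2·t^5 - 3·t^4 - 4·t^3 - 3·t^2 + 5·t - 3. Using x(t) = -2·t^6 - 2·t^5 - 3·t^4 - 4·t^3 - 3·t^2 + 5·t - 3 and substituting t = 2, we find x = -277.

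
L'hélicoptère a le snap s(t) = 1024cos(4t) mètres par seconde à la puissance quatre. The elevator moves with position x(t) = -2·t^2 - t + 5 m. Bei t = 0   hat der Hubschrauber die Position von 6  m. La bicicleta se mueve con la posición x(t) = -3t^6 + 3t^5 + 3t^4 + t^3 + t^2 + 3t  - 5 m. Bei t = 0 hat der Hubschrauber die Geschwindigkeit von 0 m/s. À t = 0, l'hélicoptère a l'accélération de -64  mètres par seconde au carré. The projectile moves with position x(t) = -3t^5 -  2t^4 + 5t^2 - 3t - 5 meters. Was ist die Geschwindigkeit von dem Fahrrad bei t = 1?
Wir müssen unsere Gleichung für die Position x(t) = -3·t^6 + 3·t^5 + 3·t^4 + t^3 + t^2 + 3·t - 5 1-mal ableiten. Durch Ableiten von der Position erhalten wir die Geschwindigkeit: v(t) = -18·t^5 + 15·t^4 + 12·t^3 + 3·t^2 + 2·t + 3. Wir haben die Geschwindigkeit v(t) = -18·t^5 + 15·t^4 + 12·t^3 + 3·t^2 + 2·t + 3. Durch Einsetzen von t = 1: v(1) = 17.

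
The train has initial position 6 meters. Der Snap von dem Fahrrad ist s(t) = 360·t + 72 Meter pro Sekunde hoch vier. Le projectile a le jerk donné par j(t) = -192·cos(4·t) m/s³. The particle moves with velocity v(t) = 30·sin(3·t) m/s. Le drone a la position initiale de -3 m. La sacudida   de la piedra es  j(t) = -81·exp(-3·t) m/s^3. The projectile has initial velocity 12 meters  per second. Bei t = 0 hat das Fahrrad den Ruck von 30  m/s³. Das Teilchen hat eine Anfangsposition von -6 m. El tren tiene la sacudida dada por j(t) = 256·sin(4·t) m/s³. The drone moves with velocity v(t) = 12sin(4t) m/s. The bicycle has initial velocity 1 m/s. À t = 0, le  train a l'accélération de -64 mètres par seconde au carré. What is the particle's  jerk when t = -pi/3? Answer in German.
Ausgehend von der Geschwindigkeit v(t) = 30·sin(3·t), nehmen wir 2 Ableitungen. Durch Ableiten von der Geschwindigkeit erhalten wir die Beschleunigung: a(t) = 90·cos(3·t). Mit d/dt von a(t) finden wir j(t) = -270·sin(3·t). Aus der Gleichung für den Ruck j(t) = -270·sin(3·t), setzen wir t = -pi/3 ein und erhalten j = 0.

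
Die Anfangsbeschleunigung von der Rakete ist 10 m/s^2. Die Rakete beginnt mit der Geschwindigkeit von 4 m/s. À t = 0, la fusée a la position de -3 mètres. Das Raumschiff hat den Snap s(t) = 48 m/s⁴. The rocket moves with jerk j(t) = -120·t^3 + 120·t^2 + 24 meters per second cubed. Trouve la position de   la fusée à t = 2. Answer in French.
Nous devons intégrer notre équation du jerk j(t) = -120·t^3 + 120·t^2 + 24 3 fois. La primitive du jerk, avec a(0) = 10, donne l'accélération: a(t) = -30·t^4 + 40·t^3 + 24·t + 10. En prenant ∫a(t)dt et en appliquant v(0) = 4, nous trouvons v(t) = -6·t^5 + 10·t^4 + 12·t^2 + 10·t + 4. En prenant ∫v(t)dt et en appliquant x(0) = -3, nous trouvons x(t) = -t^6 + 2·t^5 + 4·t^3 + 5·t^2 + 4·t - 3. De l'équation de la position x(t) = -t^6 + 2·t^5 + 4·t^3 + 5·t^2 + 4·t - 3, nous substituons t = 2 pour obtenir x = 57.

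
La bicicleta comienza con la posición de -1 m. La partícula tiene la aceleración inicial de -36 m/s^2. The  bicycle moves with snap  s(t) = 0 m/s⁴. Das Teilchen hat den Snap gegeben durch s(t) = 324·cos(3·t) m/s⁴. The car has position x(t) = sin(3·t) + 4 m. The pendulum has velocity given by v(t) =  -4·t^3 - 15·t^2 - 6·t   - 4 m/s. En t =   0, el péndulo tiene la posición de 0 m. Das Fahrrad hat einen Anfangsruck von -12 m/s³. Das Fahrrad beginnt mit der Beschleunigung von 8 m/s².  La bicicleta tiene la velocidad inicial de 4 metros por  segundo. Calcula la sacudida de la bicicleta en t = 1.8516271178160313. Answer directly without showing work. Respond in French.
À t = 1.8516271178160313, j = -12.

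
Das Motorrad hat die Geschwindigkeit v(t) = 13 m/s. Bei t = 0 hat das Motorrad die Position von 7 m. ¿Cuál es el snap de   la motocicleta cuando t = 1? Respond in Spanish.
Para resolver esto, necesitamos tomar 3 derivadas de nuestra ecuación de la velocidad v(t) = 13. Tomando d/dt de v(t), encontramos a(t) = 0. Derivando la aceleración, obtenemos la sacudida: j(t) = 0. Tomando d/dt de j(t), encontramos s(t) = 0. Usando s(t) = 0 y sustituyendo t = 1, encontramos s = 0.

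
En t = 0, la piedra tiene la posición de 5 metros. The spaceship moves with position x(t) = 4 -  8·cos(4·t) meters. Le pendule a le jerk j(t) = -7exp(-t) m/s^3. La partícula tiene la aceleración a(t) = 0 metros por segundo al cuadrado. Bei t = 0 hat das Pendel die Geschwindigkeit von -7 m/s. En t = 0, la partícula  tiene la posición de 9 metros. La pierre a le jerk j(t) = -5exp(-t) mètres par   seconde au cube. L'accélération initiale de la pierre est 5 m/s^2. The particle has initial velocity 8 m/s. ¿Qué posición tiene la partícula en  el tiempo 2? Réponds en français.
Nous devons intégrer notre équation de l'accélération a(t) = 0 2 fois. En intégrant l'accélération et en utilisant la condition initiale v(0) = 8, nous obtenons v(t) = 8. L'intégrale de la vitesse est la position. En utilisant x(0) = 9, nous obtenons x(t) = 8·t + 9. Nous avons la position x(t) = 8·t + 9. En substituant t = 2: x(2) = 25.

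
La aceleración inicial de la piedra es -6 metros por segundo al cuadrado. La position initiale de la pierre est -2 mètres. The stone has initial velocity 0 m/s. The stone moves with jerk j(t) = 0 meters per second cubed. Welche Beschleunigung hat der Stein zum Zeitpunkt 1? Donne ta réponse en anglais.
We must find the integral of our jerk equation j(t) = 0 1 time. Integrating jerk and using the initial condition a(0) = -6, we get a(t) = -6. Using a(t) = -6 and substituting t = 1, we find a = -6.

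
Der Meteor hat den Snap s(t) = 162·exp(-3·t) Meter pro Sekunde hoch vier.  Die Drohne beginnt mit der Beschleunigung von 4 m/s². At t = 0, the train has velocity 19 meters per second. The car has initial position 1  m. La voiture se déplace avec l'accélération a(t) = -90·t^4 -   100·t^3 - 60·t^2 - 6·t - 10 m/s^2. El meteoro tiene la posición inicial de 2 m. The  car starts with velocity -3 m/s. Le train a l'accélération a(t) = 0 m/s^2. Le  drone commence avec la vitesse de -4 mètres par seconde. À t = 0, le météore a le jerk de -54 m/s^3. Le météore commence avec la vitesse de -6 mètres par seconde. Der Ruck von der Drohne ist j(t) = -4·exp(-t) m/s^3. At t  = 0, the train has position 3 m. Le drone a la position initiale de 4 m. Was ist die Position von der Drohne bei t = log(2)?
Um dies zu lösen, müssen wir 3 Integrale unserer Gleichung für den Ruck j(t) = -4·exp(-t) finden. Durch Integration von dem Ruck und Verwendung der Anfangsbedingung a(0) = 4, erhalten wir a(t) = 4·exp(-t). Mit ∫a(t)dt und Anwendung von v(0) = -4, finden wir v(t) = -4·exp(-t). Durch Integration von der Geschwindigkeit und Verwendung der Anfangsbedingung x(0) = 4, erhalten wir x(t) = 4·exp(-t). Wir haben die Position x(t) = 4·exp(-t). Durch Einsetzen von t = log(2): x(log(2)) = 2.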